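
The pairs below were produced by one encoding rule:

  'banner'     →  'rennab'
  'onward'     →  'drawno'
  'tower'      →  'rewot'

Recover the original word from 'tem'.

met

The output letters match the input read backwards: banner reversed is rennab. The word is simply reversed.
Reversing it on tem: then reverse → met.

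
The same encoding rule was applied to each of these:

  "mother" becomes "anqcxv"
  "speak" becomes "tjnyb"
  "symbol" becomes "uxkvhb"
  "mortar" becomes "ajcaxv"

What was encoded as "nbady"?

Two steps: reverse the string, then apply a Caesar shift of +9.
Undoing it on nbady: shift back: n−9=e, b−9=s, a−9=r, d−9=u, y−9=p → esrup; then reverse → purse.

purse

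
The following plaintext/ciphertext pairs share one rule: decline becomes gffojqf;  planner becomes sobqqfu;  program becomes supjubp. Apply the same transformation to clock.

Two shifts are in play — +1 for a/e/i/o/u, +3 for every other letter.
On clock: c(cons)+3=f, l(cons)+3=o, o(vowel)+1=p, c(cons)+3=f, k(cons)+3=n.

fopfn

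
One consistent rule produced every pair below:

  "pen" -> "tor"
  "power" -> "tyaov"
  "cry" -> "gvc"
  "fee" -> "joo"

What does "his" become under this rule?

lsw

The shift depends on letter class: consonant p→t is +4, but vowel e→o is +10. Vowels shift forward by 10 and consonants shift forward by 4.
Applying it to his: h(cons)+4=l, i(vowel)+10=s, s(cons)+4=w.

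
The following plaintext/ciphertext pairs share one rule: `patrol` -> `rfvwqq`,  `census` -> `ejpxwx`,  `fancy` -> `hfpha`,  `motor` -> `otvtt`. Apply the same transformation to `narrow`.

pftwqb

Shifts by position in patrol: pos 0: p→r (+2), pos 1: a→f (+5), pos 2: t→v (+2), pos 3: r→w (+5) — repeating every 2. The shifts repeat in a cycle of length 2: positions 0,1,… shift by +2, +5, then the pattern repeats.
Applying it to narrow: n+2=p, a+5=f, r+2=t, r+5=w, o+2=q, w+5=b.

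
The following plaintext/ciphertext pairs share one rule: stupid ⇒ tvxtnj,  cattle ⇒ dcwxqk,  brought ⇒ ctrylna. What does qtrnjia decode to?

project

In stupid: s→t is +1, t→v is +2, u→x is +3, p→t is +4 — the shift increases by 1 each position. Letter i (0-indexed) is shifted by i+1, so successive shifts are 1, 2, 3, ….
Undoing it on qtrnjia: q−1=p, t−2=r, r−3=o, n−4=j, j−5=e, i−6=c, a−7=t.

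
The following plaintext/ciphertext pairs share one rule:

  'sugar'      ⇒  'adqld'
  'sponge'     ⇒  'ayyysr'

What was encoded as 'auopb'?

sleep

In sugar: s→a is +8, u→d is +9, g→q is +10, a→l is +11 — the shift increases by 1 each position. The shift increases by 1 at each position, starting from +8: 8, 9, 10, ….
Undoing it on auopb: a−8=s, u−9=l, o−10=e, p−11=e, b−12=p.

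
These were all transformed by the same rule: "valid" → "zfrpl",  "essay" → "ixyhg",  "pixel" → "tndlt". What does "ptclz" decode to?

lower

In valid: v→z is +4, a→f is +5, l→r is +6, i→p is +7 — the shift increases by 1 each position. The shift increases by 1 at each position, starting from +4: 4, 5, 6, ….
Reversing it on ptclz: p−4=l, t−5=o, c−6=w, l−7=e, z−8=r.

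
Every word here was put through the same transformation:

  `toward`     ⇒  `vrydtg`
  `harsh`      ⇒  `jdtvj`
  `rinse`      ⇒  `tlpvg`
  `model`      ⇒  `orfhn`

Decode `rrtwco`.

Shifts by position in toward: pos 0: t→v (+2), pos 1: o→r (+3), pos 2: w→y (+2), pos 3: a→d (+3) — repeating every 2. The shifts repeat in a cycle of length 2: positions 0,1,… shift by +2, +3, then the pattern repeats.
Decoding rrtwco: r−2=p, r−3=o, t−2=r, w−3=t, c−2=a, o−3=l.

portal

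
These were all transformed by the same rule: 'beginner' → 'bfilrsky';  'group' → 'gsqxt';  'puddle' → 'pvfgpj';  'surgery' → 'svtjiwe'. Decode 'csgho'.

In beginner: b→b is +0, e→f is +1, g→i is +2, i→l is +3 — the shift increases by 1 each position. Letter i (0-indexed) is shifted by i+0, so successive shifts are 0, 1, 2, ….
Reversing it on csgho: c−0=c, s−1=r, g−2=e, h−3=e, o−4=k.

creek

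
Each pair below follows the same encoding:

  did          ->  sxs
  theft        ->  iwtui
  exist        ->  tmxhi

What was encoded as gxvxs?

rigid

Compare letters: d→s is +15, i→x is +15, d→s is +15 — a constant shift. Each letter is shifted forward by 15 in the alphabet (a Caesar shift of +15).
Reversing it on gxvxs: g−15=r, x−15=i, v−15=g, x−15=i, s−15=d.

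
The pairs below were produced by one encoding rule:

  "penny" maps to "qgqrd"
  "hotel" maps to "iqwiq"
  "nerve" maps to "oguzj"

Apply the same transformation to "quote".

The shift increases by 1 at each position, starting from +1: 1, 2, 3, ….
Applying it to quote: q+1=r, u+2=w, o+3=r, t+4=x, e+5=j.

rwrxj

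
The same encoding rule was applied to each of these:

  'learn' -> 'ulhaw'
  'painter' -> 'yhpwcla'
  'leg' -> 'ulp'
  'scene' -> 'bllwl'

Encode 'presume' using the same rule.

The shift depends on letter class: consonant l→u is +9, but vowel e→l is +7. Two shifts are in play — +7 for a/e/i/o/u, +9 for every other letter.
On presume: p(cons)+9=y, r(cons)+9=a, e(vowel)+7=l, s(cons)+9=b, u(vowel)+7=b, m(cons)+9=v, e(vowel)+7=l.

yalbbvl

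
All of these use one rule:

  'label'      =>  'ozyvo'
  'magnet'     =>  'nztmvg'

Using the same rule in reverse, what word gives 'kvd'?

pew

This is the alphabet-reversal cipher (Atbash): a becomes z, b becomes y, etc.
Decoding kvd: k↔p, v↔e, d↔w.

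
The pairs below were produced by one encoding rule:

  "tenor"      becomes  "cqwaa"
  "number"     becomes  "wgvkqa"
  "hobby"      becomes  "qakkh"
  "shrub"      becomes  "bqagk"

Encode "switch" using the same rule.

The rule splits by letter class: vowels +12, consonants +9.
Applying it to switch: s(cons)+9=b, w(cons)+9=f, i(vowel)+12=u, t(cons)+9=c, c(cons)+9=l, h(cons)+9=q.

bfuclq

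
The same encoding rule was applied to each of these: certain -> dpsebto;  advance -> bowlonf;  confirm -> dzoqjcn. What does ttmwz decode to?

silly

Shifts by position in certain: pos 0: c→d (+1), pos 1: e→p (+11), pos 2: r→s (+1), pos 3: t→e (+11) — repeating every 2. A repeating key of period 2 is used — shifts +1, +11 over and over.
Undoing it on ttmwz: t−1=s, t−11=i, m−1=l, w−11=l, z−1=y.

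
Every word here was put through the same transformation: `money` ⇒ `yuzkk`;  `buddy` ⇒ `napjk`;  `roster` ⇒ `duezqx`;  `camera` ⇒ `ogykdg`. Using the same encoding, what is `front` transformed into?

rxatf

Shifts by position in money: pos 0: m→y (+12), pos 1: o→u (+6), pos 2: n→z (+12), pos 3: e→k (+6) — repeating every 2. The shifts repeat in a cycle of length 2: positions 0,1,… shift by +12, +6, then the pattern repeats.
On front: f+12=r, r+6=x, o+12=a, n+6=t, t+12=f.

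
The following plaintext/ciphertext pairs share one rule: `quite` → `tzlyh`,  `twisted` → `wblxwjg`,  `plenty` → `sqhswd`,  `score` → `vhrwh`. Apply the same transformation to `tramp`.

Shifts by position in quite: pos 0: q→t (+3), pos 1: u→z (+5), pos 2: i→l (+3), pos 3: t→y (+5) — repeating every 2. A repeating key of period 2 is used — shifts +3, +5 over and over.
Applying it to tramp: t+3=w, r+5=w, a+3=d, m+5=r, p+3=s.

wwdrs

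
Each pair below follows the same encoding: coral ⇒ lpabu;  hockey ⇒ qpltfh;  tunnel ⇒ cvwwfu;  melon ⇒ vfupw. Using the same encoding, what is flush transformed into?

The shift depends on letter class: consonant c→l is +9, but vowel o→p is +1. Two shifts are in play — +1 for a/e/i/o/u, +9 for every other letter.
Applying it to flush: f(cons)+9=o, l(cons)+9=u, u(vowel)+1=v, s(cons)+9=b, h(cons)+9=q.

ouvbq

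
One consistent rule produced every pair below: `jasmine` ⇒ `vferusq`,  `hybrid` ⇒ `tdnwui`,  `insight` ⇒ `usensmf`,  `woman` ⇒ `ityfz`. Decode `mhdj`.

acre

Shifts by position in jasmine: pos 0: j→v (+12), pos 1: a→f (+5), pos 2: s→e (+12), pos 3: m→r (+5) — repeating every 2. The shifts repeat in a cycle of length 2: positions 0,1,… shift by +12, +5, then the pattern repeats.
Undoing it on mhdj: m−12=a, h−5=c, d−12=r, j−5=e.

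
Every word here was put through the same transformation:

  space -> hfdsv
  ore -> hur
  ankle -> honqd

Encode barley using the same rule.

bhoude

The word is reversed, then every letter is shifted forward by 3.
Applying it to barley: reverse → yelrab; then shift: y+3=b, e+3=h, l+3=o, r+3=u, a+3=d, b+3=e.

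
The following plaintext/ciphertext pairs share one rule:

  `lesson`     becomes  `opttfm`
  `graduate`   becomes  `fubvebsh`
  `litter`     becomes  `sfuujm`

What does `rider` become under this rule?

Two steps: reverse the string, then apply a Caesar shift of +1.
On rider: reverse → redir; then shift: r+1=s, e+1=f, d+1=e, i+1=j, r+1=s.

sfejs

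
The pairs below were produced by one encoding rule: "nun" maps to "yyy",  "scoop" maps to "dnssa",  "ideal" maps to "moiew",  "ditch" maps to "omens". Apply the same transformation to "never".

Vowels shift forward by 4 and consonants shift forward by 11.
On never: n(cons)+11=y, e(vowel)+4=i, v(cons)+11=g, e(vowel)+4=i, r(cons)+11=c.

yigic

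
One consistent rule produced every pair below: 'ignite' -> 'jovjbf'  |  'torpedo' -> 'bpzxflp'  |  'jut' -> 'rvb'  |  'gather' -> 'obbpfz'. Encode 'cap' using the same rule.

The shift depends on letter class: consonant g→o is +8, but vowel i→j is +1. Vowels shift forward by 1 and consonants shift forward by 8.
For cap: c(cons)+8=k, a(vowel)+1=b, p(cons)+8=x.

kbx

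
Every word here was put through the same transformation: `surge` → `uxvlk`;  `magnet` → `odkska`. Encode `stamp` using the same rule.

In surge: s→u is +2, u→x is +3, r→v is +4, g→l is +5 — the shift increases by 1 each position. Letter i (0-indexed) is shifted by i+2, so successive shifts are 2, 3, 4, ….
For stamp: s+2=u, t+3=w, a+4=e, m+5=r, p+6=v.

uwerv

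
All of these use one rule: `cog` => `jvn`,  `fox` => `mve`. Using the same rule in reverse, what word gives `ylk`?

It's a constant shift of +7 (ROT7).
Reversing it on ylk: y−7=r, l−7=e, k−7=d.

red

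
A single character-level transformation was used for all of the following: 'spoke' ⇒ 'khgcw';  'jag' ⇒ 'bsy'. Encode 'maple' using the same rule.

eshdw

Compare letters: s→k is +18, p→h is +18, o→g is +18 — a constant shift. This is a Caesar cipher with shift 18.
Applying it to maple: m+18=e, a+18=s, p+18=h, l+18=d, e+18=w.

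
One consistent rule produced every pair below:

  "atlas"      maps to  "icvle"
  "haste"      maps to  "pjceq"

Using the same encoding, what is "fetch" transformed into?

The shift increases by 1 at each position, starting from +8: 8, 9, 10, ….
Applying it to fetch: f+8=n, e+9=n, t+10=d, c+11=n, h+12=t.

nndnt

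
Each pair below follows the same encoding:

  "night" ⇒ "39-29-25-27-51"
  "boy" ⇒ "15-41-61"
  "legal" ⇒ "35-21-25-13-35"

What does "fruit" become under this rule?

With a=1..z=26, the number is 2·pos + 11.
On fruit: f=6→23, r=18→47, u=21→53, i=9→29, t=20→51.

23-47-53-29-51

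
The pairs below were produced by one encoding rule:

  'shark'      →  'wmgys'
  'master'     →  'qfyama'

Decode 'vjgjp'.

reach

In shark: s→w is +4, h→m is +5, a→g is +6, r→y is +7 — the shift increases by 1 each position. Letter i (0-indexed) is shifted by i+4, so successive shifts are 4, 5, 6, ….
Decoding vjgjp: v−4=r, j−5=e, g−6=a, j−7=c, p−8=h.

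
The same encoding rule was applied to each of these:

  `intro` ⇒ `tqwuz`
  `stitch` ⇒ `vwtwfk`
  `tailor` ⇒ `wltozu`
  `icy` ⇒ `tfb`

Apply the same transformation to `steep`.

vwpps

The shift depends on letter class: consonant n→q is +3, but vowel i→t is +11. The rule splits by letter class: vowels +11, consonants +3.
On steep: s(cons)+3=v, t(cons)+3=w, e(vowel)+11=p, e(vowel)+11=p, p(cons)+3=s.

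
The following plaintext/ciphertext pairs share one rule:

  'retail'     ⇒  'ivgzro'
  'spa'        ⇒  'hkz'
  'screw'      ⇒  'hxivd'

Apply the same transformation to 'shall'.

Each pair mirrors across the alphabet (r↔i, e↔v, t↔g): positions sum to 25. Letters are reflected about the middle of the alphabet (position → 25−position): Atbash.
On shall: s↔h, h↔s, a↔z, l↔o, l↔o.

hszoo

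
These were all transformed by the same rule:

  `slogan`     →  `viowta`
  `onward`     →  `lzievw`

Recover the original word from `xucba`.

stump

The output letters match the input read backwards, each shifted +8: slogan reversed is nagols. Read the word backwards and shift each letter +8.
Decoding xucba: shift back: x−8=p, u−8=m, c−8=u, b−8=t, a−8=s → pmuts; then reverse → stump.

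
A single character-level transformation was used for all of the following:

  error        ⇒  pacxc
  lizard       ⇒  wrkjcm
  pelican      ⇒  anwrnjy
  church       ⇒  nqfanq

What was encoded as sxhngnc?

however

Shifts by position in error: pos 0: e→p (+11), pos 1: r→a (+9), pos 2: r→c (+11), pos 3: o→x (+9) — repeating every 2. It's a Vigenère-style cipher with numeric key [11,9]: position i shifts by key[i mod 2].
Decoding sxhngnc: s−11=h, x−9=o, h−11=w, n−9=e, g−11=v, n−9=e, c−11=r.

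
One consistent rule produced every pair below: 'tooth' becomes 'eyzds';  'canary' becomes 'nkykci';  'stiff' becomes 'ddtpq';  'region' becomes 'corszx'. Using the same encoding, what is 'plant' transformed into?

Shifts by position in tooth: pos 0: t→e (+11), pos 1: o→y (+10), pos 2: o→z (+11), pos 3: t→d (+10) — repeating every 2. A repeating key of period 2 is used — shifts +11, +10 over and over.
Applying it to plant: p+11=a, l+10=v, a+11=l, n+10=x, t+11=e.

avlxe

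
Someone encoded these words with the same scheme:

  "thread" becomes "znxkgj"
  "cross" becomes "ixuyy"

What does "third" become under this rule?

Compare letters: t→z is +6, h→n is +6, r→x is +6 — a constant shift. Every letter moves 6 places later in the alphabet, wrapping around z→a.
Applying it to third: t+6=z, h+6=n, i+6=o, r+6=x, d+6=j.

znoxj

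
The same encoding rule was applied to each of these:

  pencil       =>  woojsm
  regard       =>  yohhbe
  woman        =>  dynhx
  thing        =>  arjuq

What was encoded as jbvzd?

crust

Shifts by position in pencil: pos 0: p→w (+7), pos 1: e→o (+10), pos 2: n→o (+1), pos 3: c→j (+7), pos 4: i→s (+10), pos 5: l→m (+1) — repeating every 3. A repeating key of period 3 is used — shifts +7, +10, +1 over and over.
Undoing it on jbvzd: j−7=c, b−10=r, v−1=u, z−7=s, d−10=t.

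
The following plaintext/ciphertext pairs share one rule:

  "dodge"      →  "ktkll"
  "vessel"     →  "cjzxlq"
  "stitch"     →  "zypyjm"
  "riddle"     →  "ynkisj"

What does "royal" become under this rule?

ytffs

Shifts by position in dodge: pos 0: d→k (+7), pos 1: o→t (+5), pos 2: d→k (+7), pos 3: g→l (+5) — repeating every 2. The shifts repeat in a cycle of length 2: positions 0,1,… shift by +7, +5, then the pattern repeats.
For royal: r+7=y, o+5=t, y+7=f, a+5=f, l+7=s.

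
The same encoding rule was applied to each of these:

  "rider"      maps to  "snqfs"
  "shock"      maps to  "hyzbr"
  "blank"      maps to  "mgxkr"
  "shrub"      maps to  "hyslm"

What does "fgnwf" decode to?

elite

r(17)→s(18) and i(8)→n(13) fit y≡15x+23 (mod 26); the inverse of 15 mod 26 is 7. Each letter's alphabet position (a=0..z=25) is mapped through 15·x+23 mod 26 — an affine cipher.
Undoing it on fgnwf: f(5)→7·(5−23)≡4=e; g(6)→7·(6−23)≡11=l; n(13)→7·(13−23)≡8=i; w(22)→7·(22−23)≡19=t; f(5)→7·(5−23)≡4=e (all mod 26).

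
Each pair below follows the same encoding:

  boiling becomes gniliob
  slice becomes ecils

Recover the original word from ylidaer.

The output letters match the input read backwards: boiling reversed is gniliob. The word is simply reversed.
Undoing it on ylidaer: then reverse → readily.

readily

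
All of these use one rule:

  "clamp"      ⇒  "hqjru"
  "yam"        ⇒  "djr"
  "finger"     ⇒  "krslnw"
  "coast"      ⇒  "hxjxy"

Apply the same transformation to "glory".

lqxwd

The rule splits by letter class: vowels +9, consonants +5.
For glory: g(cons)+5=l, l(cons)+5=q, o(vowel)+9=x, r(cons)+5=w, y(cons)+5=d.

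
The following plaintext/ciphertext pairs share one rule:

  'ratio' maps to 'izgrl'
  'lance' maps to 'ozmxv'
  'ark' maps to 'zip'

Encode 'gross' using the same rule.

Each pair mirrors across the alphabet (r↔i, a↔z, t↔g): positions sum to 25. Letters are reflected about the middle of the alphabet (position → 25−position): Atbash.
On gross: g↔t, r↔i, o↔l, s↔h, s↔h.

tilhh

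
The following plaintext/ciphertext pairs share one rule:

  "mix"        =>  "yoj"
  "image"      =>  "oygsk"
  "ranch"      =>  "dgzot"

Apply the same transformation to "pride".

bdopk

Two shifts are in play — +6 for a/e/i/o/u, +12 for every other letter.
For pride: p(cons)+12=b, r(cons)+12=d, i(vowel)+6=o, d(cons)+12=p, e(vowel)+6=k.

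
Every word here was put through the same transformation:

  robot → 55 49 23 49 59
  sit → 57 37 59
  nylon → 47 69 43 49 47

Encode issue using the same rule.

37 57 57 61 29

Each letter becomes 2×(its alphabet position, a=1..z=26) + 19.
Applying it to issue: i=9→37, s=19→57, s=19→57, u=21→61, e=5→29.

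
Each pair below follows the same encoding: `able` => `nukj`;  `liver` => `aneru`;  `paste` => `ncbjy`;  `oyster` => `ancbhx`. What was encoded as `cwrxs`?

The output letters match the input read backwards, each shifted +9: able reversed is elba. The word is reversed, then every letter is shifted forward by 9.
Undoing it on cwrxs: shift back: c−9=t, w−9=n, r−9=i, x−9=o, s−9=j → tnioj; then reverse → joint.

joint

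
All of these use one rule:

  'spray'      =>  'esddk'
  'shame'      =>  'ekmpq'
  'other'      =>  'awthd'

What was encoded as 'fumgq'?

trade

Shifts by position in spray: pos 0: s→e (+12), pos 1: p→s (+3), pos 2: r→d (+12), pos 3: a→d (+3) — repeating every 2. A repeating key of period 2 is used — shifts +12, +3 over and over.
Undoing it on fumgq: f−12=t, u−3=r, m−12=a, g−3=d, q−12=e.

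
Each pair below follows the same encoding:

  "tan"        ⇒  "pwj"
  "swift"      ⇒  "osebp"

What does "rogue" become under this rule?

nkcqa

Compare letters: t→p is +22, a→w is +22, n→j is +22 — a constant shift. Each letter is shifted forward by 22 in the alphabet (a Caesar shift of +22).
On rogue: r+22=n, o+22=k, g+22=c, u+22=q, e+22=a.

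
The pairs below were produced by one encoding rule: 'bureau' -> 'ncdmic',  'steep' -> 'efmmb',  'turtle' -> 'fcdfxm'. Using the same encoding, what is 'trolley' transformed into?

The shift depends on letter class: consonant b→n is +12, but vowel u→c is +8. Two shifts are in play — +8 for a/e/i/o/u, +12 for every other letter.
Applying it to trolley: t(cons)+12=f, r(cons)+12=d, o(vowel)+8=w, l(cons)+12=x, l(cons)+12=x, e(vowel)+8=m, y(cons)+12=k.

fdwxxmk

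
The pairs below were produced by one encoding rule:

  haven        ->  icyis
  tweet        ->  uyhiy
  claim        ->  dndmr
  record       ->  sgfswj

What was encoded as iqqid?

honey

Letter i (0-indexed) is shifted by i+1, so successive shifts are 1, 2, 3, ….
Reversing it on iqqid: i−1=h, q−2=o, q−3=n, i−4=e, d−5=y.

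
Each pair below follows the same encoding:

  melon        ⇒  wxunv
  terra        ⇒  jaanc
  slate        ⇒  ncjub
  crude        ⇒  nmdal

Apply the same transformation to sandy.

hmwjb

The output letters match the input read backwards, each shifted +9: melon reversed is nolem. The word is reversed, then every letter is shifted forward by 9.
Applying it to sandy: reverse → ydnas; then shift: y+9=h, d+9=m, n+9=w, a+9=j, s+9=b.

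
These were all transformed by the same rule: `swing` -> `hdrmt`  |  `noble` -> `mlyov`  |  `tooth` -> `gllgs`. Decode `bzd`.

yaw

Each pair mirrors across the alphabet (s↔h, w↔d, i↔r): positions sum to 25. Letters are reflected about the middle of the alphabet (position → 25−position): Atbash.
Decoding bzd: b↔y, z↔a, d↔w.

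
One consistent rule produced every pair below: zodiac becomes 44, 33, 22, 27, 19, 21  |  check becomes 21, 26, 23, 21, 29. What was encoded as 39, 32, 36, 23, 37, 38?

Each letter is replaced by its alphabet position (a=1..z=26) + 18.
Reversing it on 39, 32, 36, 23, 37, 38: 39→(39−18)÷1=21=u, 32→(32−18)÷1=14=n, 36→(36−18)÷1=18=r, 23→(23−18)÷1=5=e, 37→(37−18)÷1=19=s, 38→(38−18)÷1=20=t.

unrest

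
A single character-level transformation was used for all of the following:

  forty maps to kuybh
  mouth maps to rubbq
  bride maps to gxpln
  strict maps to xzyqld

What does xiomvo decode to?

scheme

In forty: f→k is +5, o→u is +6, r→y is +7, t→b is +8 — the shift increases by 1 each position. Letter i (0-indexed) is shifted by i+5, so successive shifts are 5, 6, 7, ….
Reversing it on xiomvo: x−5=s, i−6=c, o−7=h, m−8=e, v−9=m, o−10=e.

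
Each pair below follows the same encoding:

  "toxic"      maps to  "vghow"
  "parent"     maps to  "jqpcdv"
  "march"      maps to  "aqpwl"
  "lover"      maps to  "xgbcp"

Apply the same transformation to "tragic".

vpqiow

t(19)→v(21) and o(14)→g(6) fit y≡3x+16 (mod 26); the inverse of 3 mod 26 is 9. Treating letters as 0–25, the rule is x ↦ 3x + 16 (mod 26).
Applying it to tragic: t(19)→3·19+16≡21=v; r(17)→3·17+16≡15=p; a(0)→3·0+16≡16=q; g(6)→3·6+16≡8=i; i(8)→3·8+16≡14=o; c(2)→3·2+16≡22=w (all mod 26).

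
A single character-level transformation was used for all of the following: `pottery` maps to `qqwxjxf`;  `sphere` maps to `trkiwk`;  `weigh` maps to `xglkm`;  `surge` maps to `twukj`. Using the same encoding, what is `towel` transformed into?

uqziq

Letter i (0-indexed) is shifted by i+1, so successive shifts are 1, 2, 3, ….
Applying it to towel: t+1=u, o+2=q, w+3=z, e+4=i, l+5=q.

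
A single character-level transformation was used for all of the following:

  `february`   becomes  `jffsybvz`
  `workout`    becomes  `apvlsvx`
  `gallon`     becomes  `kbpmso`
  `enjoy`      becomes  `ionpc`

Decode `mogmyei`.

include

Shifts by position in february: pos 0: f→j (+4), pos 1: e→f (+1), pos 2: b→f (+4), pos 3: r→s (+1) — repeating every 2. It's a Vigenère-style cipher with numeric key [4,1]: position i shifts by key[i mod 2].
Undoing it on mogmyei: m−4=i, o−1=n, g−4=c, m−1=l, y−4=u, e−1=d, i−4=e.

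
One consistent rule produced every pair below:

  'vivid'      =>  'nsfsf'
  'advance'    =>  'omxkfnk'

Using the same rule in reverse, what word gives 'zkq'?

The output letters match the input read backwards, each shifted +10: vivid reversed is diviv. The word is reversed, then every letter is shifted forward by 10.
Undoing it on zkq: shift back: z−10=p, k−10=a, q−10=g → pag; then reverse → gap.

gap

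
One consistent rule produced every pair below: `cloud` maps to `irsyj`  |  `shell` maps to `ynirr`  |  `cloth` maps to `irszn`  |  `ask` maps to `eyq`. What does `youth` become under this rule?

The shift depends on letter class: consonant c→i is +6, but vowel o→s is +4. The rule splits by letter class: vowels +4, consonants +6.
For youth: y(cons)+6=e, o(vowel)+4=s, u(vowel)+4=y, t(cons)+6=z, h(cons)+6=n.

esyzn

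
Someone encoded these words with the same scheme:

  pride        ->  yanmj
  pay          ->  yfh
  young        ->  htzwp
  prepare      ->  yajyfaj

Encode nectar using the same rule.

The shift depends on letter class: consonant p→y is +9, but vowel i→n is +5. Vowels shift forward by 5 and consonants shift forward by 9.
For nectar: n(cons)+9=w, e(vowel)+5=j, c(cons)+9=l, t(cons)+9=c, a(vowel)+5=f, r(cons)+9=a.

wjlcfa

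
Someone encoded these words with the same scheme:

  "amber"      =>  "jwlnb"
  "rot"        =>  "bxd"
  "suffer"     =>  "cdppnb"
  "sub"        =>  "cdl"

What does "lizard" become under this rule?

vrjjbn

The shift depends on letter class: consonant m→w is +10, but vowel a→j is +9. The rule splits by letter class: vowels +9, consonants +10.
Applying it to lizard: l(cons)+10=v, i(vowel)+9=r, z(cons)+10=j, a(vowel)+9=j, r(cons)+10=b, d(cons)+10=n.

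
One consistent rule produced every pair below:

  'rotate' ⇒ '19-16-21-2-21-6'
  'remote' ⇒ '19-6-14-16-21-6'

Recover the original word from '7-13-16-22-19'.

r is letter #18 and maps to 19: an offset of 1. The number is (letter's place in the alphabet, a=1) + 1.
Undoing it on 7-13-16-22-19: 7→(7−1)÷1=6=f, 13→(13−1)÷1=12=l, 16→(16−1)÷1=15=o, 22→(22−1)÷1=21=u, 19→(19−1)÷1=18=r.

flour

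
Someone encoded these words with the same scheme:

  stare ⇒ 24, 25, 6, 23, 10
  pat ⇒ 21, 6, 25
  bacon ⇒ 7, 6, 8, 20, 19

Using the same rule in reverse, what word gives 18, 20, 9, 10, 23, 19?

modern

s is letter #19 and maps to 24: an offset of 5. Each letter is replaced by its alphabet position (a=1..z=26) + 5.
Undoing it on 18, 20, 9, 10, 23, 19: 18→(18−5)÷1=13=m, 20→(20−5)÷1=15=o, 9→(9−5)÷1=4=d, 10→(10−5)÷1=5=e, 23→(23−5)÷1=18=r, 19→(19−5)÷1=14=n.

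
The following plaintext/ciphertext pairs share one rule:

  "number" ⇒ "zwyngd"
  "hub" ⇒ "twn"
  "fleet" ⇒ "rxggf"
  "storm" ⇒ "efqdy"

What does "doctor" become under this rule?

pqofqd

The shift depends on letter class: consonant n→z is +12, but vowel u→w is +2. The rule splits by letter class: vowels +2, consonants +12.
For doctor: d(cons)+12=p, o(vowel)+2=q, c(cons)+12=o, t(cons)+12=f, o(vowel)+2=q, r(cons)+12=d.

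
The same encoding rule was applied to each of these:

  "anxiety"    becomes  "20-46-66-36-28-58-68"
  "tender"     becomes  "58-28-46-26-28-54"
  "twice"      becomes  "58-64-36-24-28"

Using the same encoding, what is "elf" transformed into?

28-42-30

a(#1)→20 and n(#14)→46: differences scale by 2, so n = 2·pos + 18. With a=1..z=26, the number is 2·pos + 18.
On elf: e=5→28, l=12→42, f=6→30.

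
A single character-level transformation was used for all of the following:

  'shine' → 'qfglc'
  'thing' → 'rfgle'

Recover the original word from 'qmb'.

sod

Compare letters: s→q is +24, h→f is +24, i→g is +24 — a constant shift. It's a constant shift of +24 (ROT24).
Decoding qmb: q−24=s, m−24=o, b−24=d.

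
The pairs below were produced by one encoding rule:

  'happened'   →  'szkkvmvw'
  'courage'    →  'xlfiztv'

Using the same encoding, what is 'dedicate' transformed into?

Letters are reflected about the middle of the alphabet (position → 25−position): Atbash.
For dedicate: d↔w, e↔v, d↔w, i↔r, c↔x, a↔z, t↔g, e↔v.

wvwrxzgv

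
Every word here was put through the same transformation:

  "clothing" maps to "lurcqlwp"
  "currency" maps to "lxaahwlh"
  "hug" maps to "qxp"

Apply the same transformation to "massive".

vdbbleh

The rule splits by letter class: vowels +3, consonants +9.
On massive: m(cons)+9=v, a(vowel)+3=d, s(cons)+9=b, s(cons)+9=b, i(vowel)+3=l, v(cons)+9=e, e(vowel)+3=h.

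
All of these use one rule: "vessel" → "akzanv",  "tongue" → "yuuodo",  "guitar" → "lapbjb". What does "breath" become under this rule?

gxlicr

Each letter shifts forward by (position + 5), i.e. 5, 6, 7, … — the shift grows by one for each successive letter.
For breath: b+5=g, r+6=x, e+7=l, a+8=i, t+9=c, h+10=r.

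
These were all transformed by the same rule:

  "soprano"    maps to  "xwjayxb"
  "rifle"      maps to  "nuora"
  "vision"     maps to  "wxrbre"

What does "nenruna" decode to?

relieve

The output letters match the input read backwards, each shifted +9: soprano reversed is onarpos. Two steps: reverse the string, then apply a Caesar shift of +9.
Reversing it on nenruna: shift back: n−9=e, e−9=v, n−9=e, r−9=i, u−9=l, n−9=e, a−9=r → eveiler; then reverse → relieve.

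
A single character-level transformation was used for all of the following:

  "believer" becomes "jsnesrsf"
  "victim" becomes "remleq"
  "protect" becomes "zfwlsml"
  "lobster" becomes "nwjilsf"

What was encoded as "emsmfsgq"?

icecream

Treating letters as 0–25, the rule is x ↦ 3x + 6 (mod 26).
Decoding emsmfsgq: e(4)→9·(4−6)≡8=i; m(12)→9·(12−6)≡2=c; s(18)→9·(18−6)≡4=e; m(12)→9·(12−6)≡2=c; f(5)→9·(5−6)≡17=r; s(18)→9·(18−6)≡4=e; g(6)→9·(6−6)≡0=a; q(16)→9·(16−6)≡12=m (all mod 26).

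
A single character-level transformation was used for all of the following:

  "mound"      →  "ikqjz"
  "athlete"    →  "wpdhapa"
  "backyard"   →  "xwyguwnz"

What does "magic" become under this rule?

iwcey

Every letter moves 22 places later in the alphabet, wrapping around z→a.
Applying it to magic: m+22=i, a+22=w, g+22=c, i+22=e, c+22=y.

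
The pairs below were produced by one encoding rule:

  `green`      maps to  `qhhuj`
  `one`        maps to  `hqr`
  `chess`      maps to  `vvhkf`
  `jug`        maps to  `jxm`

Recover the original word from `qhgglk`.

hidden

Read the word backwards and shift each letter +3.
Decoding qhgglk: shift back: q−3=n, h−3=e, g−3=d, g−3=d, l−3=i, k−3=h → neddih; then reverse → hidden.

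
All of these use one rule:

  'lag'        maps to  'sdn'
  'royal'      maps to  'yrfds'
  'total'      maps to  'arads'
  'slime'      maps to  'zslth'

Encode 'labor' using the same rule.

The shift depends on letter class: consonant l→s is +7, but vowel a→d is +3. Vowels shift forward by 3 and consonants shift forward by 7.
On labor: l(cons)+7=s, a(vowel)+3=d, b(cons)+7=i, o(vowel)+3=r, r(cons)+7=y.

sdiry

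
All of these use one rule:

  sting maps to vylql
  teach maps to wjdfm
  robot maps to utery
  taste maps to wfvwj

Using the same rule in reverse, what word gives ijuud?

Shifts by position in sting: pos 0: s→v (+3), pos 1: t→y (+5), pos 2: i→l (+3), pos 3: n→q (+3), pos 4: g→l (+5) — repeating every 3. A repeating key of period 3 is used — shifts +3, +5, +3 over and over.
Decoding ijuud: i−3=f, j−5=e, u−3=r, u−3=r, d−5=y.

ferry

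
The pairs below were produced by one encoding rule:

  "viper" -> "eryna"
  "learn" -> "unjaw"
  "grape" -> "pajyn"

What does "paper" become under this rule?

Compare letters: v→e is +9, i→r is +9, p→y is +9 — a constant shift. It's a constant shift of +9 (ROT9).
For paper: p+9=y, a+9=j, p+9=y, e+9=n, r+9=a.

yjyna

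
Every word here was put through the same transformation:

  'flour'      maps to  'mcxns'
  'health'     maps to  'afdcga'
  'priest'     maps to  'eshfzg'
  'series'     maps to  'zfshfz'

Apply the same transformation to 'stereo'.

f(5)→m(12) and l(11)→c(2) fit y≡7x+3 (mod 26); the inverse of 7 mod 26 is 15. Treating letters as 0–25, the rule is x ↦ 7x + 3 (mod 26).
Applying it to stereo: s(18)→7·18+3≡25=z; t(19)→7·19+3≡6=g; e(4)→7·4+3≡5=f; r(17)→7·17+3≡18=s; e(4)→7·4+3≡5=f; o(14)→7·14+3≡23=x (all mod 26).

zgfsfx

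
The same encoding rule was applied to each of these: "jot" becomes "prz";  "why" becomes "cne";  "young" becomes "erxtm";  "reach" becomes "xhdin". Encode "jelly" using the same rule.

phrre

The rule splits by letter class: vowels +3, consonants +6.
Applying it to jelly: j(cons)+6=p, e(vowel)+3=h, l(cons)+6=r, l(cons)+6=r, y(cons)+6=e.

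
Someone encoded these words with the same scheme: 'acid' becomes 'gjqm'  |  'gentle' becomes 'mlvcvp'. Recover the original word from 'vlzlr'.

In acid: a→g is +6, c→j is +7, i→q is +8, d→m is +9 — the shift increases by 1 each position. Letter i (0-indexed) is shifted by i+6, so successive shifts are 6, 7, 8, ….
Undoing it on vlzlr: v−6=p, l−7=e, z−8=r, l−9=c, r−10=h.

perch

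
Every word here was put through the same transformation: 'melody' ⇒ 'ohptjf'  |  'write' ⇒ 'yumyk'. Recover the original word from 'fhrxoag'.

Each letter shifts forward by (position + 2), i.e. 2, 3, 4, … — the shift grows by one for each successive letter.
Undoing it on fhrxoag: f−2=d, h−3=e, r−4=n, x−5=s, o−6=i, a−7=t, g−8=y.

density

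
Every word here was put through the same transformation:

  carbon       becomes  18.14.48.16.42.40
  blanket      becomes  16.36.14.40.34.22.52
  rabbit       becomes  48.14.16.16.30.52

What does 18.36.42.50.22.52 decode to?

closet

With a=1..z=26, the number is 2·pos + 12.
Reversing it on 18.36.42.50.22.52: 18→(18−12)÷2=3=c, 36→(36−12)÷2=12=l, 42→(42−12)÷2=15=o, 50→(50−12)÷2=19=s, 22→(22−12)÷2=5=e, 52→(52−12)÷2=20=t.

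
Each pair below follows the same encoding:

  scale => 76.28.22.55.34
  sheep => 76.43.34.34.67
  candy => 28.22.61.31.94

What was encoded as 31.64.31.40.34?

dodge

Each letter becomes 3×(its alphabet position, a=1..z=26) + 19.
Decoding 31.64.31.40.34: 31→(31−19)÷3=4=d, 64→(64−19)÷3=15=o, 31→(31−19)÷3=4=d, 40→(40−19)÷3=7=g, 34→(34−19)÷3=5=e.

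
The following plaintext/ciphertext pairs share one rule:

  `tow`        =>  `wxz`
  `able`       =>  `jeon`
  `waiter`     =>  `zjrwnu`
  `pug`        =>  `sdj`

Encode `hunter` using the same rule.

kdqwnu

Two shifts are in play — +9 for a/e/i/o/u, +3 for every other letter.
On hunter: h(cons)+3=k, u(vowel)+9=d, n(cons)+3=q, t(cons)+3=w, e(vowel)+9=n, r(cons)+3=u.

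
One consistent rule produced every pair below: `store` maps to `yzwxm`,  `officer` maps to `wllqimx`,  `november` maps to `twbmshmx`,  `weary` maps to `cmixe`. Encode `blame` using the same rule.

hrism

The shift depends on letter class: consonant s→y is +6, but vowel o→w is +8. Vowels shift forward by 8 and consonants shift forward by 6.
On blame: b(cons)+6=h, l(cons)+6=r, a(vowel)+8=i, m(cons)+6=s, e(vowel)+8=m.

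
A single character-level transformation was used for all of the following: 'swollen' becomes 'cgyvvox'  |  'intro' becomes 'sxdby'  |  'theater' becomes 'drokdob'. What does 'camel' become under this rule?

mkwov

Each letter is shifted forward by 10 in the alphabet (a Caesar shift of +10).
For camel: c+10=m, a+10=k, m+10=w, e+10=o, l+10=v.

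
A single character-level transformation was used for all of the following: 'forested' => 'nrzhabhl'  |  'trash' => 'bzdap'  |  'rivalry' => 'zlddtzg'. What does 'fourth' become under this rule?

nrxzbp

The shift depends on letter class: consonant f→n is +8, but vowel o→r is +3. Two shifts are in play — +3 for a/e/i/o/u, +8 for every other letter.
On fourth: f(cons)+8=n, o(vowel)+3=r, u(vowel)+3=x, r(cons)+8=z, t(cons)+8=b, h(cons)+8=p.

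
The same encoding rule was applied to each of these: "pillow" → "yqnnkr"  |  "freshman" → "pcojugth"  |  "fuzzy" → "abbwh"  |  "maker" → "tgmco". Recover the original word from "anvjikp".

nightly

The output letters match the input read backwards, each shifted +2: pillow reversed is wollip. Read the word backwards and shift each letter +2.
Reversing it on anvjikp: shift back: a−2=y, n−2=l, v−2=t, j−2=h, i−2=g, k−2=i, p−2=n → ylthgin; then reverse → nightly.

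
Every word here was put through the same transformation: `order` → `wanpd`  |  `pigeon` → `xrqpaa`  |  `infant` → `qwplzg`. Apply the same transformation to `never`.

In order: o→w is +8, r→a is +9, d→n is +10, e→p is +11 — the shift increases by 1 each position. Each letter shifts forward by (position + 8), i.e. 8, 9, 10, … — the shift grows by one for each successive letter.
For never: n+8=v, e+9=n, v+10=f, e+11=p, r+12=d.

vnfpd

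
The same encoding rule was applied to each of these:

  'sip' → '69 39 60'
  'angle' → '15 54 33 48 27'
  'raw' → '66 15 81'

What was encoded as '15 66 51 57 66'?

s(#19)→69 and i(#9)→39: differences scale by 3, so n = 3·pos + 12. Each letter becomes 3×(its alphabet position, a=1..z=26) + 12.
Decoding 15 66 51 57 66: 15→(15−12)÷3=1=a, 66→(66−12)÷3=18=r, 51→(51−12)÷3=13=m, 57→(57−12)÷3=15=o, 66→(66−12)÷3=18=r.

armor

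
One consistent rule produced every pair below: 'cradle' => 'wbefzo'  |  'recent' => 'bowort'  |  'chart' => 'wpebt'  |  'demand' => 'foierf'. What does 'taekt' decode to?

c(2)→w(22) and r(17)→b(1) fit y≡9x+4 (mod 26); the inverse of 9 mod 26 is 3. Treating letters as 0–25, the rule is x ↦ 9x + 4 (mod 26).
Reversing it on taekt: t(19)→3·(19−4)≡19=t; a(0)→3·(0−4)≡14=o; e(4)→3·(4−4)≡0=a; k(10)→3·(10−4)≡18=s; t(19)→3·(19−4)≡19=t (all mod 26).

toast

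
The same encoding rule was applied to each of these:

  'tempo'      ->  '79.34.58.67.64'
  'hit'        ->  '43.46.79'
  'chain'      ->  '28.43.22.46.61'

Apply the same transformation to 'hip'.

43.46.67

t(#20)→79 and e(#5)→34: differences scale by 3, so n = 3·pos + 19. With a=1..z=26, the number is 3·pos + 19.
For hip: h=8→43, i=9→46, p=16→67.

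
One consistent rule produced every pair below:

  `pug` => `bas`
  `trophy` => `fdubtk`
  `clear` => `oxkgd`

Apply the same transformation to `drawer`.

pdgikd

The shift depends on letter class: consonant p→b is +12, but vowel u→a is +6. Two shifts are in play — +6 for a/e/i/o/u, +12 for every other letter.
For drawer: d(cons)+12=p, r(cons)+12=d, a(vowel)+6=g, w(cons)+12=i, e(vowel)+6=k, r(cons)+12=d.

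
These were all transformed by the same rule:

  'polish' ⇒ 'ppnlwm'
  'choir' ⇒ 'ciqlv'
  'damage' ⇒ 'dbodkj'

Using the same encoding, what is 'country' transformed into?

cpwqxwe

Letter i (0-indexed) is shifted by i+0, so successive shifts are 0, 1, 2, ….
On country: c+0=c, o+1=p, u+2=w, n+3=q, t+4=x, r+5=w, y+6=e.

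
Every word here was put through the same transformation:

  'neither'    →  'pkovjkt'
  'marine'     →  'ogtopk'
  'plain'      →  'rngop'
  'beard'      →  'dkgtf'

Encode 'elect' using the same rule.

The shift depends on letter class: consonant n→p is +2, but vowel e→k is +6. Vowels shift forward by 6 and consonants shift forward by 2.
For elect: e(vowel)+6=k, l(cons)+2=n, e(vowel)+6=k, c(cons)+2=e, t(cons)+2=v.

knkev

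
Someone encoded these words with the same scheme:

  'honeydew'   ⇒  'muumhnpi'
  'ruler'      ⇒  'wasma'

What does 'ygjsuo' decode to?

In honeydew: h→m is +5, o→u is +6, n→u is +7, e→m is +8 — the shift increases by 1 each position. Letter i (0-indexed) is shifted by i+5, so successive shifts are 5, 6, 7, ….
Reversing it on ygjsuo: y−5=t, g−6=a, j−7=c, s−8=k, u−9=l, o−10=e.

tackle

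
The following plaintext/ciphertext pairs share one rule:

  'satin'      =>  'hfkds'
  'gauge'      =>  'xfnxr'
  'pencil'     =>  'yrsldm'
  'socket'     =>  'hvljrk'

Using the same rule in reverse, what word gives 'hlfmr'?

s(18)→h(7) and a(0)→f(5) fit y≡3x+5 (mod 26); the inverse of 3 mod 26 is 9. This is an affine cipher: with a=0,…,z=25, each position x becomes (3x+5) mod 26.
Decoding hlfmr: h(7)→9·(7−5)≡18=s; l(11)→9·(11−5)≡2=c; f(5)→9·(5−5)≡0=a; m(12)→9·(12−5)≡11=l; r(17)→9·(17−5)≡4=e (all mod 26).

scale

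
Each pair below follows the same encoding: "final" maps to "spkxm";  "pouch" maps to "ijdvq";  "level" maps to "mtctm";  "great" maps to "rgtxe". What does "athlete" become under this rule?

f(5)→s(18) and i(8)→p(15) fit y≡25x+23 (mod 26); the inverse of 25 mod 26 is 25. This is an affine cipher: with a=0,…,z=25, each position x becomes (25x+23) mod 26.
For athlete: a(0)→25·0+23≡23=x; t(19)→25·19+23≡4=e; h(7)→25·7+23≡16=q; l(11)→25·11+23≡12=m; e(4)→25·4+23≡19=t; t(19)→25·19+23≡4=e; e(4)→25·4+23≡19=t (all mod 26).

xeqmtet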